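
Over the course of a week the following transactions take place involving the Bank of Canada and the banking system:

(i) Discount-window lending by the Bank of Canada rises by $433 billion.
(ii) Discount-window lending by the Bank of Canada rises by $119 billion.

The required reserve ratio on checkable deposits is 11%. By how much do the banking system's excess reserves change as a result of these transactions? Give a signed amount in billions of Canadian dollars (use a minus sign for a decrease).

+$552 billion

Discount-window loan $433 billion: reserves +$433B, deposits 0.
Discount-window loan $119 billion: reserves +$119B, deposits 0.
Totals: Δreserves = +$552B, Δdeposits = 0.
Δrequired reserves = 11% × 0 = 0.
Δexcess reserves = Δreserves − Δrequired = +$552B − (0) = +$552 billion.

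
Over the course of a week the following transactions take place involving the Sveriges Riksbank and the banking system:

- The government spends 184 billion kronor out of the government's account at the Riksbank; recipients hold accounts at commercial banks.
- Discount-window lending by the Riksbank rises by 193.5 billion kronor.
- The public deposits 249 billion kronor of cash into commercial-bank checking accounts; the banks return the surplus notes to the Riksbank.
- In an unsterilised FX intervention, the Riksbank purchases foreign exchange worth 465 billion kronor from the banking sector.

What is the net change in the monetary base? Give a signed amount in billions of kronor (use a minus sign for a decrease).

+842.5 billion

Government spending 184 billion kronor: a non-base liability converts back to reserves → +184B.
Discount-window loan 193.5 billion kronor: Riksbank balance sheet expands → +193.5B.
Currency deposit 249 billion kronor: just a shift between currency and reserves — both are base money → 0.
FX purchase 465 billion kronor: Riksbank balance sheet expands → +465B.
Net: 184 + 193.5 + 0 + 465 = +842.5 billion.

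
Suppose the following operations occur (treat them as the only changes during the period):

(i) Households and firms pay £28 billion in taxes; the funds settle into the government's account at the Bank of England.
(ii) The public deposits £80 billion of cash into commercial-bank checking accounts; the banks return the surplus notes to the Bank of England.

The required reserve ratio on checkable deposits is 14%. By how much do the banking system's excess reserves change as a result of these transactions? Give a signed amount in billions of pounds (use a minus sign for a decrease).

Government account inflow £28 billion: reserves −£28B, deposits −£28B.
Currency deposit £80 billion: reserves +£80B, deposits +£80B.
Totals: Δreserves = +£52B, Δdeposits = +£52B.
Δrequired reserves = 14% × +£52B = +£7.28B.
Δexcess reserves = Δreserves − Δrequired = +£52B − (+£7.28B) = +£44.72 billion.

+£44.72 billion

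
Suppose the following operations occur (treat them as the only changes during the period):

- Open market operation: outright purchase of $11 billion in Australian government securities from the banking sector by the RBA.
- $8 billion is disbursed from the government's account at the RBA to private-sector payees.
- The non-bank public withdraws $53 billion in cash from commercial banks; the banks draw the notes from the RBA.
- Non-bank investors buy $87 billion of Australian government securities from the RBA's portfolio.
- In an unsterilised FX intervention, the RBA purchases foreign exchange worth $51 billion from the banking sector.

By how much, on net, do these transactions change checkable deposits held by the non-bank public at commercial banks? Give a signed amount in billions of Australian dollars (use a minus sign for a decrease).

-$132 billion

OMO purchase (from banks) $11 billion: the counterparty is a bank, so public deposits are unchanged → 0.
Government spending $8 billion: non-bank counterparties' bank balances rise → +$8B.
Currency withdrawal $53 billion: non-bank counterparties' bank balances fall → −$53B.
Asset sale (to non-banks) $87 billion: non-bank counterparties' bank balances fall → −$87B.
FX purchase $51 billion: the counterparty is a bank, so public deposits are unchanged → 0.
Net: 0 + 8 − 53 − 87 + 0 = -$132 billion.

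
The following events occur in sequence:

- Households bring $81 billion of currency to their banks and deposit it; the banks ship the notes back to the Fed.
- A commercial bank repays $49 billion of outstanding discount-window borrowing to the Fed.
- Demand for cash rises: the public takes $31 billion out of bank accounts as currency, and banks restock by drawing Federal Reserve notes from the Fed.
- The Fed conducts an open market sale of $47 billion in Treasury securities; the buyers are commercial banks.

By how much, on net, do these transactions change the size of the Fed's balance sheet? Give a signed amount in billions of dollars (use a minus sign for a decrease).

-$96 billion

Currency deposit $81 billion: only the composition of liabilities changes → 0.
Discount-window repayment $49 billion: a Fed asset is shed → −$49B.
Currency withdrawal $31 billion: only the composition of liabilities changes → 0.
OMO sale (to banks) $47 billion: a Fed asset is shed → −$47B.
Net: 0 − 49 + 0 − 47 = -$96 billion.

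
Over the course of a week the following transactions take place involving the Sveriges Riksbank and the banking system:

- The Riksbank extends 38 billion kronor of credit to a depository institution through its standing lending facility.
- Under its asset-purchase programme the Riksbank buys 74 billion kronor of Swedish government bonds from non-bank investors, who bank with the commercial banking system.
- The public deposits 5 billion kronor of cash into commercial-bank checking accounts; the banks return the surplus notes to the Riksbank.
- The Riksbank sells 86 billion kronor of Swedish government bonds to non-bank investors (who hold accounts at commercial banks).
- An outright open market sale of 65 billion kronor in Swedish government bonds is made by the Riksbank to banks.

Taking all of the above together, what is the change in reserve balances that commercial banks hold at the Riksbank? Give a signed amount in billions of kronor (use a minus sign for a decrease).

-34 billion

Discount-window loan 38 billion kronor: the loan is credited to the bank's reserve account → +38B.
Asset purchase (from non-banks) 74 billion kronor: the Riksbank pays by crediting reserve accounts → +74B.
Currency deposit 5 billion kronor: returned notes are swapped for reserve credit → +5B.
Asset sale (to non-banks) 86 billion kronor: the non-bank buyers' banks settle from reserves → −86B.
OMO sale (to banks) 65 billion kronor: the buying banks pay out of their reserve balances → −65B.
Net: 38 + 74 + 5 − 86 − 65 = -34 billion.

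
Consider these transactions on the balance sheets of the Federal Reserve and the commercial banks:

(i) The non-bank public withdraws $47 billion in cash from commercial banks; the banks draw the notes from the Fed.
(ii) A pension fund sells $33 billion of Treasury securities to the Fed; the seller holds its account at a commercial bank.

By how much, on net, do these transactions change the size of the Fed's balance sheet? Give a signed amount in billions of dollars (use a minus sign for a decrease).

Currency withdrawal $47 billion: only the composition of liabilities changes → 0.
Asset purchase (from non-banks) $33 billion: a Fed asset is acquired → +$33B.
Net: 0 + 33 = +$33 billion.

+$33 billion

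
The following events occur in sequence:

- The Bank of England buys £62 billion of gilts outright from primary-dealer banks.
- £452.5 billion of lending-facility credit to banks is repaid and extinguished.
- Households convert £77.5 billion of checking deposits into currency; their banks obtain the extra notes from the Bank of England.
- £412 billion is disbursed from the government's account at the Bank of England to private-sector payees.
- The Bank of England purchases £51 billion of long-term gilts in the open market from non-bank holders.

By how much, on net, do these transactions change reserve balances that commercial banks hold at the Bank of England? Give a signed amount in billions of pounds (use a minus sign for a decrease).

OMO purchase (from banks) £62 billion: the Bank of England pays by crediting reserve accounts → +£62B.
Discount-window repayment £452.5 billion: repayment is debited from reserves → −£452.5B.
Currency withdrawal £77.5 billion: banks swap reserves for currency → −£77.5B.
Government spending £412 billion: government payments flow into bank reserve accounts → +£412B.
Asset purchase (from non-banks) £51 billion: the Bank of England pays by crediting reserve accounts → +£51B.
Net: 62 − 452.5 − 77.5 + 412 + 51 = -£5 billion.

-£5 billion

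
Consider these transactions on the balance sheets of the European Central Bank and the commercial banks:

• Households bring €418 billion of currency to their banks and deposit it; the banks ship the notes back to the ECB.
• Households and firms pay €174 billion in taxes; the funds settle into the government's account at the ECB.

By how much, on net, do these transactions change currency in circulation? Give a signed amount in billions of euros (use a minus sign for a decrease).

-€418 billion

Currency deposit €418 billion: notes return to the central bank → −€418B.
Government account inflow €174 billion: no currency enters or leaves circulation → 0.
Net: −418 + 0 = -€418 billion.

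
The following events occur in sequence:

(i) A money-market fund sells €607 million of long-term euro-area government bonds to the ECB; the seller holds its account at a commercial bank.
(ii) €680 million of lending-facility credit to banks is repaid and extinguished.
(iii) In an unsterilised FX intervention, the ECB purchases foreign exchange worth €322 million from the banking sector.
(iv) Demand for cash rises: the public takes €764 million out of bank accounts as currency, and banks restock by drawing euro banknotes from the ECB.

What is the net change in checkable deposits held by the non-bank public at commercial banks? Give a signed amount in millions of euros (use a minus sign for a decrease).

-€157 million

Asset purchase (from non-banks) €607 million: non-bank counterparties' bank balances rise → +€607M.
Discount-window repayment €680 million: the counterparty is a bank, so public deposits are unchanged → 0.
FX purchase €322 million: the counterparty is a bank, so public deposits are unchanged → 0.
Currency withdrawal €764 million: non-bank counterparties' bank balances fall → −€764M.
Net: 607 + 0 + 0 − 764 = -€157 million.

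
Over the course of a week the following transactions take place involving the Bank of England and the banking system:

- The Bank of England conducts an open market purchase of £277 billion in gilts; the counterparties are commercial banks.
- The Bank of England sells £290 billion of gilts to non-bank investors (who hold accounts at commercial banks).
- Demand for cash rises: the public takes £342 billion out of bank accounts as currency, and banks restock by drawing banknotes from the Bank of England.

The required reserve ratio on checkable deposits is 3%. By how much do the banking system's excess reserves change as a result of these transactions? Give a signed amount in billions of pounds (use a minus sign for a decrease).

OMO purchase (from banks) £277 billion: reserves +£277B, deposits 0.
Asset sale (to non-banks) £290 billion: reserves −£290B, deposits −£290B.
Currency withdrawal £342 billion: reserves −£342B, deposits −£342B.
Totals: Δreserves = −£355B, Δdeposits = −£632B.
Δrequired reserves = 3% × −£632B = −£18.96B.
Δexcess reserves = Δreserves − Δrequired = −£355B − (−£18.96B) = -£336.04 billion.

-£336.04 billion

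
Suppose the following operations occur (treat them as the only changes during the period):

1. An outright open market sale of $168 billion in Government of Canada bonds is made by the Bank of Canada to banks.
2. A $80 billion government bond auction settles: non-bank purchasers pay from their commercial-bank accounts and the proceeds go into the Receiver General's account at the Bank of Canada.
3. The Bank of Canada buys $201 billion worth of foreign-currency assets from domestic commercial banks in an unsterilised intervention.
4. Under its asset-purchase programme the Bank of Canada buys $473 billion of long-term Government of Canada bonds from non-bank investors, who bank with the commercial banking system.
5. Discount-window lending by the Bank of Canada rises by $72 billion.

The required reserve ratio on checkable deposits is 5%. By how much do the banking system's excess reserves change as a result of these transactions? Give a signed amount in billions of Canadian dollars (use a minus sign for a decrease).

+$478.35 billion

OMO sale (to banks) $168 billion: reserves −$168B, deposits 0.
Government account inflow $80 billion: reserves −$80B, deposits −$80B.
FX purchase $201 billion: reserves +$201B, deposits 0.
Asset purchase (from non-banks) $473 billion: reserves +$473B, deposits +$473B.
Discount-window loan $72 billion: reserves +$72B, deposits 0.
Totals: Δreserves = +$498B, Δdeposits = +$393B.
Δrequired reserves = 5% × +$393B = +$19.65B.
Δexcess reserves = Δreserves − Δrequired = +$498B − (+$19.65B) = +$478.35 billion.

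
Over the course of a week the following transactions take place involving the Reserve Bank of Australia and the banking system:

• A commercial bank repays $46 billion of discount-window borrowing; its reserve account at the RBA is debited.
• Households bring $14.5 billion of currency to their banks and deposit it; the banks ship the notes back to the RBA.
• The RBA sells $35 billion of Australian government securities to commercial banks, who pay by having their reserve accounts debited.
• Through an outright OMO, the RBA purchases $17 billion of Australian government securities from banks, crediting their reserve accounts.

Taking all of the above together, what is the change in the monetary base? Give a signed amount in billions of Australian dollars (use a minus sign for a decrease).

-$64 billion

Discount-window repayment $46 billion: RBA balance sheet contracts → −$46B.
Currency deposit $14.5 billion: just a shift between currency and reserves — both are base money → 0.
OMO sale (to banks) $35 billion: RBA balance sheet contracts → −$35B.
OMO purchase (from banks) $17 billion: RBA balance sheet expands → +$17B.
Net: −46 + 0 − 35 + 17 = -$64 billion.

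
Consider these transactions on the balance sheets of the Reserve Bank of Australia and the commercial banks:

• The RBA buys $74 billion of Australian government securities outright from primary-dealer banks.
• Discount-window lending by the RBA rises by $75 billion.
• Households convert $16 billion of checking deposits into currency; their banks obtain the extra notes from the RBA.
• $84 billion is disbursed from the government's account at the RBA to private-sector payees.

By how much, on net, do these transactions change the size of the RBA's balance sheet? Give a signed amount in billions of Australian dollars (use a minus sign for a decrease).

+$149 billion

RBA balance sheet:
  Assets:      Securities +$74B, Loans to banks +$75B
  Liabilities: Bank reserves +$217B, Currency in circulation +$16B, Government deposits −$84B
Change in total RBA assets = +$149 billion.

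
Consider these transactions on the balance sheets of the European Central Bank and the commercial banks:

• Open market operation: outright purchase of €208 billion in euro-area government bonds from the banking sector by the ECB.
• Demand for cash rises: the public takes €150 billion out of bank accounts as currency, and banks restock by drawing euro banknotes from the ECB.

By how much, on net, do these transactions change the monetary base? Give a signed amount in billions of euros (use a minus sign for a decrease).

+€208 billion

OMO purchase (from banks) €208 billion: ECB balance sheet expands → +€208B.
Currency withdrawal €150 billion: just a shift between currency and reserves — both are base money → 0.
Net: 208 + 0 = +€208 billion.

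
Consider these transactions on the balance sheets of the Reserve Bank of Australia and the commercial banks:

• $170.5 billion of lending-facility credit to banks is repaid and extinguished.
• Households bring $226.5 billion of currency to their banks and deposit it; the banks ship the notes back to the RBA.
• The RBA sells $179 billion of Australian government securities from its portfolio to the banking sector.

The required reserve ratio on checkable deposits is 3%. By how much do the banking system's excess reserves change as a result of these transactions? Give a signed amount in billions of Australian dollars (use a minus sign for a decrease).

Discount-window repayment $170.5 billion: reserves −$170.5B, deposits 0.
Currency deposit $226.5 billion: reserves +$226.5B, deposits +$226.5B.
OMO sale (to banks) $179 billion: reserves −$179B, deposits 0.
Totals: Δreserves = −$123B, Δdeposits = +$226.5B.
Δrequired reserves = 3% × +$226.5B = +$6.795B.
Δexcess reserves = Δreserves − Δrequired = −$123B − (+$6.795B) = -$129.795 billion.

-$129.795 billion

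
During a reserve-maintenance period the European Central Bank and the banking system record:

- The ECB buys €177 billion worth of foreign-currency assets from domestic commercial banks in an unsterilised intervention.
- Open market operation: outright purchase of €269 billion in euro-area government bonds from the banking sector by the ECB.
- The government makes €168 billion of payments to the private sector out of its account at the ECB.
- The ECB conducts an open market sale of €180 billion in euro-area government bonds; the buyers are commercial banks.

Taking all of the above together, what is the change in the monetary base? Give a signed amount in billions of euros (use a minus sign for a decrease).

ECB balance sheet:
  Assets:      Securities +€89B, Foreign assets +€177B
  Liabilities: Bank reserves +€434B, Government deposits −€168B
Commercial banking system:
  Assets:      Reserves at CB +€434B, Securities −€89B, Foreign assets −€177B
  Liabilities: Checkable deposits +€168B
Monetary base = currency + reserves: 0 + (+€434B) = +€434 billion.

+€434 billion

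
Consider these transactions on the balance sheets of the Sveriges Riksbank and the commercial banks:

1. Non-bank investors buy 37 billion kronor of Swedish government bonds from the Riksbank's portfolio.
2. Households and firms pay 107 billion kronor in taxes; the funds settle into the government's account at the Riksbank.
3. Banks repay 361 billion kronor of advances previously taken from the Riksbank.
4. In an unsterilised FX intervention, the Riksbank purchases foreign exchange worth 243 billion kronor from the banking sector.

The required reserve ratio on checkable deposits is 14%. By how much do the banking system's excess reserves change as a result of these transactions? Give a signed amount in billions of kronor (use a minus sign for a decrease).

Asset sale (to non-banks) 37 billion kronor: reserves −37B, deposits −37B.
Government account inflow 107 billion kronor: reserves −107B, deposits −107B.
Discount-window repayment 361 billion kronor: reserves −361B, deposits 0.
FX purchase 243 billion kronor: reserves +243B, deposits 0.
Totals: Δreserves = −262B, Δdeposits = −144B.
Δrequired reserves = 14% × −144B = −20.16B.
Δexcess reserves = Δreserves − Δrequired = −262B − (−20.16B) = -241.84 billion.

-241.84 billion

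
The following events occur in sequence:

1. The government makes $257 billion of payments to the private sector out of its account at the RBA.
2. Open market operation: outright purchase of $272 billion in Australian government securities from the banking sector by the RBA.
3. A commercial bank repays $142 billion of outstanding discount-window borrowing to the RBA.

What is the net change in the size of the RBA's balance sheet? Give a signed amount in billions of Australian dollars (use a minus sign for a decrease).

+$130 billion

RBA balance sheet:
  Assets:      Securities +$272B, Loans to banks −$142B
  Liabilities: Bank reserves +$387B, Government deposits −$257B
Commercial banking system:
  Assets:      Reserves at CB +$387B, Securities −$272B
  Liabilities: Checkable deposits +$257B, Borrowings from CB −$142B
Change in total RBA assets = +$130 billion.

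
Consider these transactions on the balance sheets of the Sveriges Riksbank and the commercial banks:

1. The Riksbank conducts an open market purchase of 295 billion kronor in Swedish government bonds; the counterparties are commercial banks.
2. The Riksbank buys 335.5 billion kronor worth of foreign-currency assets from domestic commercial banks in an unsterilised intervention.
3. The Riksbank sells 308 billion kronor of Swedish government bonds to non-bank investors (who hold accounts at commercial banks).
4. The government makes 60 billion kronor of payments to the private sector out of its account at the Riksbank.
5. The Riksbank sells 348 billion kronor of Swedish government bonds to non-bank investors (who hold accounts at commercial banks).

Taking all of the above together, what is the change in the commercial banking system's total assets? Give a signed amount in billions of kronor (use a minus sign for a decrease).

-596 billion

OMO purchase (from banks) 295 billion kronor: just an asset swap on bank balance sheets → 0.
FX purchase 335.5 billion kronor: just an asset swap on bank balance sheets → 0.
Asset sale (to non-banks) 308 billion kronor: bank balance sheets shrink → −308B.
Government spending 60 billion kronor: bank balance sheets expand → +60B.
Asset sale (to non-banks) 348 billion kronor: bank balance sheets shrink → −348B.
Net: 0 + 0 − 308 + 60 − 348 = -596 billion.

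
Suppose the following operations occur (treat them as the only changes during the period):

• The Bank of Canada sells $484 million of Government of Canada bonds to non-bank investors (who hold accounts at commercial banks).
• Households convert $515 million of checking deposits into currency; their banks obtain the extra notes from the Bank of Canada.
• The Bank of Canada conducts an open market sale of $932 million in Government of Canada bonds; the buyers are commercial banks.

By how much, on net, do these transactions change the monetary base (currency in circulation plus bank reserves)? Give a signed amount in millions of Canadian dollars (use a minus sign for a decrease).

-$1416 million

Bank of Canada balance sheet:
  Assets:      Securities −$1416M
  Liabilities: Bank reserves −$1931M, Currency in circulation +$515M
Commercial banking system:
  Assets:      Reserves at CB −$1931M, Securities +$932M
  Liabilities: Checkable deposits −$999M
Monetary base = currency + reserves: +$515M + (−$1931M) = -$1416 million.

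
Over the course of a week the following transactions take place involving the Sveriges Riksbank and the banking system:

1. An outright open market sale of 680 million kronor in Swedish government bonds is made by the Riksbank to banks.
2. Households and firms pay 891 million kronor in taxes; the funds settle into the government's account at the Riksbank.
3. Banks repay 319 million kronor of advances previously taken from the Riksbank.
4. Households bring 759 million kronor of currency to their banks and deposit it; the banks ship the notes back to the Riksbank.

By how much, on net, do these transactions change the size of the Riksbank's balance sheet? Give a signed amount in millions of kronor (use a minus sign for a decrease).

-999 million

OMO sale (to banks) 680 million kronor: a Riksbank asset is shed → −680M.
Government account inflow 891 million kronor: only the composition of liabilities changes → 0.
Discount-window repayment 319 million kronor: a Riksbank asset is shed → −319M.
Currency deposit 759 million kronor: only the composition of liabilities changes → 0.
Net: −680 + 0 − 319 + 0 = -999 million.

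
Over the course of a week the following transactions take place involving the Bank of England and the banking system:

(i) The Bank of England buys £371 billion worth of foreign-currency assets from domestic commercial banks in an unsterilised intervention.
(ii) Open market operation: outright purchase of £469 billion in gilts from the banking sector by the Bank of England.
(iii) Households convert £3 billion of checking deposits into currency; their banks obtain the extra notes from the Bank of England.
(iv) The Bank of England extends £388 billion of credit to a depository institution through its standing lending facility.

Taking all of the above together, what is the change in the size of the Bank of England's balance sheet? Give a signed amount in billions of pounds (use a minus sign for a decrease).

+£1228 billion

FX purchase £371 billion: a Bank of England asset is acquired → +£371B.
OMO purchase (from banks) £469 billion: a Bank of England asset is acquired → +£469B.
Currency withdrawal £3 billion: only the composition of liabilities changes → 0.
Discount-window loan £388 billion: a Bank of England asset is acquired → +£388B.
Net: 371 + 469 + 0 + 388 = +£1228 billion.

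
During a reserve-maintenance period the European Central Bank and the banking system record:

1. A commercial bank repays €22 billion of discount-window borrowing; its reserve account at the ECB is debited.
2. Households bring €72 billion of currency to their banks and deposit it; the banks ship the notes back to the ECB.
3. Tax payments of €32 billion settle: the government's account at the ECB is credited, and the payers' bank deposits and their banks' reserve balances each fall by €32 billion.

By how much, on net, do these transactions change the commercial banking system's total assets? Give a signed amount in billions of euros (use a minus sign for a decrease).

+€18 billion

ECB balance sheet:
  Assets:      Loans to banks −€22B
  Liabilities: Bank reserves +€18B, Currency in circulation −€72B, Government deposits +€32B
Commercial banking system:
  Assets:      Reserves at CB +€18B
  Liabilities: Checkable deposits +€40B, Borrowings from CB −€22B
Change in total bank assets = +€18 billion.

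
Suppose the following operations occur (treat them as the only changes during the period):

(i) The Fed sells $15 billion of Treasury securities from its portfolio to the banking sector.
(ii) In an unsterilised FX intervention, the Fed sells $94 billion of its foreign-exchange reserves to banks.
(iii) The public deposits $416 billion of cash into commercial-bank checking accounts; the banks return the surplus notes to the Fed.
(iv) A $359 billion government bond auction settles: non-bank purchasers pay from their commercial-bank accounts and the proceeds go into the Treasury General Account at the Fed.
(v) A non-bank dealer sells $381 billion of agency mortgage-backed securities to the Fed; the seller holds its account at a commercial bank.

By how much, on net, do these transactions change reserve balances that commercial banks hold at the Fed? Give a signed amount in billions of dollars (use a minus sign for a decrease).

+$329 billion

OMO sale (to banks) $15 billion: the buying banks pay out of their reserve balances → −$15B.
FX sale $94 billion: the buying banks pay out of their reserve balances → −$94B.
Currency deposit $416 billion: returned notes are swapped for reserve credit → +$416B.
Government account inflow $359 billion: funds move from bank reserves into the government account → −$359B.
Asset purchase (from non-banks) $381 billion: the Fed pays by crediting reserve accounts → +$381B.
Net: −15 − 94 + 416 − 359 + 381 = +$329 billion.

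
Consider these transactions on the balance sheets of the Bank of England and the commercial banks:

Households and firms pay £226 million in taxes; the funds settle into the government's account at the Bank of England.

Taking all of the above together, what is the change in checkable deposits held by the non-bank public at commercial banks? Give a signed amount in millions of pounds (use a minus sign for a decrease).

Government account inflow £226 million: non-bank counterparties' bank balances fall → −£226M.

-£226 million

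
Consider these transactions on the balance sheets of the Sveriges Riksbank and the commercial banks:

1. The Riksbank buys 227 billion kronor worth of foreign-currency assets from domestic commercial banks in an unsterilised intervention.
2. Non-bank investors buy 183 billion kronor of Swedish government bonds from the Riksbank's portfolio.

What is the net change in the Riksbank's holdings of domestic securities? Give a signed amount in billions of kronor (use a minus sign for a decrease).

-183 billion

FX purchase 227 billion kronor: the Riksbank's securities portfolio is untouched → 0.
Asset sale (to non-banks) 183 billion kronor: securities removed from the Riksbank's portfolio → −183B.
Net: 0 − 183 = -183 billion.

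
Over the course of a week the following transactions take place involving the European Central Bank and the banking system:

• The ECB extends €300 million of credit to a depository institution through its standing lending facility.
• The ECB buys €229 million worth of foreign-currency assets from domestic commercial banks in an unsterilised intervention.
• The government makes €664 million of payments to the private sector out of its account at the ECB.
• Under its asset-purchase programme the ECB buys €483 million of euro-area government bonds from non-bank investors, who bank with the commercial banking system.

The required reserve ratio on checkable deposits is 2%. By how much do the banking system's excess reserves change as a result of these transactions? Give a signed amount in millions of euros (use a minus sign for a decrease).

Discount-window loan €300 million: reserves +€300M, deposits 0.
FX purchase €229 million: reserves +€229M, deposits 0.
Government spending €664 million: reserves +€664M, deposits +€664M.
Asset purchase (from non-banks) €483 million: reserves +€483M, deposits +€483M.
Totals: Δreserves = +€1676M, Δdeposits = +€1147M.
Δrequired reserves = 2% × +€1147M = +€22.94M.
Δexcess reserves = Δreserves − Δrequired = +€1676M − (+€22.94M) = +€1653.06 million.

+€1653.06 million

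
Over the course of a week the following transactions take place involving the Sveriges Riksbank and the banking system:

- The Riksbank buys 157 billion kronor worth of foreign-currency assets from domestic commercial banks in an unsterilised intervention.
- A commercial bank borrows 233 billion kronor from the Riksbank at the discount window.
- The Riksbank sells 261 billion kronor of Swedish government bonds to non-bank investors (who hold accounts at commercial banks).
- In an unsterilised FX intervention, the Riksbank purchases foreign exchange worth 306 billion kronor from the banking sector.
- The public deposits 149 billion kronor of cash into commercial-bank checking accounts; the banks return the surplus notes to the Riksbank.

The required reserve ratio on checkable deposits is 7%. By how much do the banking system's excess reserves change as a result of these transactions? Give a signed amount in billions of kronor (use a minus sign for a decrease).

+591.84 billion

FX purchase 157 billion kronor: reserves +157B, deposits 0.
Discount-window loan 233 billion kronor: reserves +233B, deposits 0.
Asset sale (to non-banks) 261 billion kronor: reserves −261B, deposits −261B.
FX purchase 306 billion kronor: reserves +306B, deposits 0.
Currency deposit 149 billion kronor: reserves +149B, deposits +149B.
Totals: Δreserves = +584B, Δdeposits = −112B.
Δrequired reserves = 7% × −112B = −7.84B.
Δexcess reserves = Δreserves − Δrequired = +584B − (−7.84B) = +591.84 billion.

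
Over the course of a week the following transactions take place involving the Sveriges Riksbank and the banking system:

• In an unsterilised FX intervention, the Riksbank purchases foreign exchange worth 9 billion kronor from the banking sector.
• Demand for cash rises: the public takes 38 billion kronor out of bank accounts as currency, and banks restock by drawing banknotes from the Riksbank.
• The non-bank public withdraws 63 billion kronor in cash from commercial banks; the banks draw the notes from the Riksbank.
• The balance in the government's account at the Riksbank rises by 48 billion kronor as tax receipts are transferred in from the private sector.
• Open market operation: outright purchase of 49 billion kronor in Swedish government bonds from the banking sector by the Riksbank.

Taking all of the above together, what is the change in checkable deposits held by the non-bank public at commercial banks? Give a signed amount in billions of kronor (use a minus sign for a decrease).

FX purchase 9 billion kronor: the counterparty is a bank, so public deposits are unchanged → 0.
Currency withdrawal 38 billion kronor: non-bank counterparties' bank balances fall → −38B.
Currency withdrawal 63 billion kronor: non-bank counterparties' bank balances fall → −63B.
Government account inflow 48 billion kronor: non-bank counterparties' bank balances fall → −48B.
OMO purchase (from banks) 49 billion kronor: the counterparty is a bank, so public deposits are unchanged → 0.
Net: 0 − 38 − 63 − 48 + 0 = -149 billion.

-149 billion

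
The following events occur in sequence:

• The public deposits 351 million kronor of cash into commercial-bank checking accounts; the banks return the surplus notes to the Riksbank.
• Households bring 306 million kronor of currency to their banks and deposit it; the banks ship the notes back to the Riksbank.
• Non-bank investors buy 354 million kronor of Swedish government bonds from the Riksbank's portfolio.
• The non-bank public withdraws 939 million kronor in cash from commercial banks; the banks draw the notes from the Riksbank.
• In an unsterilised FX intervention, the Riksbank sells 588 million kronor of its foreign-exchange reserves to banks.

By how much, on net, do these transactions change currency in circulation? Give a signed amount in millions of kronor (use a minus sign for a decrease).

Riksbank balance sheet:
  Assets:      Securities −354M, Foreign assets −588M
  Liabilities: Bank reserves −1224M, Currency in circulation +282M
Commercial banking system:
  Assets:      Reserves at CB −1224M, Foreign assets +588M
  Liabilities: Checkable deposits −636M
So the change in currency in circulation is +282 million.

+282 million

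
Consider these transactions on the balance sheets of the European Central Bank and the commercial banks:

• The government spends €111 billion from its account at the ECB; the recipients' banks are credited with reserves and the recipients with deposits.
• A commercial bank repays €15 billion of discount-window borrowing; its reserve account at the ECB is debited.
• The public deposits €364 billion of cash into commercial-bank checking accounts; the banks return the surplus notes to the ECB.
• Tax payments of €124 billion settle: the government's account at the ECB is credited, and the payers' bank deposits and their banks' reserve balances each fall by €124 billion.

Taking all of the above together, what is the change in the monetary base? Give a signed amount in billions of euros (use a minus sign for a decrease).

ECB balance sheet:
  Assets:      Loans to banks −€15B
  Liabilities: Bank reserves +€336B, Currency in circulation −€364B, Government deposits +€13B
Monetary base = currency + reserves: −€364B + (+€336B) = -€28 billion.

-€28 billion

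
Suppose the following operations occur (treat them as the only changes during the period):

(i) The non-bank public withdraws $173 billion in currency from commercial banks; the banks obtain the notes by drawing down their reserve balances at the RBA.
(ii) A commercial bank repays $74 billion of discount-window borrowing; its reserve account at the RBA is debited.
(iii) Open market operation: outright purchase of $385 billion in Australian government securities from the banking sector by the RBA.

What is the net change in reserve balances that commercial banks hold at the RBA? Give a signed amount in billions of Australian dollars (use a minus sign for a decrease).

Currency withdrawal $173 billion: banks swap reserves for currency → −$173B.
Discount-window repayment $74 billion: repayment is debited from reserves → −$74B.
OMO purchase (from banks) $385 billion: the RBA pays by crediting reserve accounts → +$385B.
Net: −173 − 74 + 385 = +$138 billion.

+$138 billion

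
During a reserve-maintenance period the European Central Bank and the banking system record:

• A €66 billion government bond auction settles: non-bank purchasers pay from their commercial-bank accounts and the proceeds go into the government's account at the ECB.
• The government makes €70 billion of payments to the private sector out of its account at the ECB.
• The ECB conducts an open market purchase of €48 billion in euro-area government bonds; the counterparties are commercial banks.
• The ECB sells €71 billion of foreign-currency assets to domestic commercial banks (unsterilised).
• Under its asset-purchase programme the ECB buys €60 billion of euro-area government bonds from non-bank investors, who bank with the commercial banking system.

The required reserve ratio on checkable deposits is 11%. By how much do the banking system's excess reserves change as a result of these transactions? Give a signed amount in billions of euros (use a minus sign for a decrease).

Government account inflow €66 billion: reserves −€66B, deposits −€66B.
Government spending €70 billion: reserves +€70B, deposits +€70B.
OMO purchase (from banks) €48 billion: reserves +€48B, deposits 0.
FX sale €71 billion: reserves −€71B, deposits 0.
Asset purchase (from non-banks) €60 billion: reserves +€60B, deposits +€60B.
Totals: Δreserves = +€41B, Δdeposits = +€64B.
Δrequired reserves = 11% × +€64B = +€7.04B.
Δexcess reserves = Δreserves − Δrequired = +€41B − (+€7.04B) = +€33.96 billion.

+€33.96 billion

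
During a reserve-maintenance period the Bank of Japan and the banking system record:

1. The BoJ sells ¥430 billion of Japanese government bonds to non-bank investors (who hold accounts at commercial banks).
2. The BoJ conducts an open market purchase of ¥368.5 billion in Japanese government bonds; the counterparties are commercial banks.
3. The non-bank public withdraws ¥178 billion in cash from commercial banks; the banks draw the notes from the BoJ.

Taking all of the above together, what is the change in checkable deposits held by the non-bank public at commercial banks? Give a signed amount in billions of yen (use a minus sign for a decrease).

BoJ balance sheet:
  Assets:      Securities −¥61.5B
  Liabilities: Bank reserves −¥239.5B, Currency in circulation +¥178B
Commercial banking system:
  Assets:      Reserves at CB −¥239.5B, Securities −¥368.5B
  Liabilities: Checkable deposits −¥608B
So the change in checkable deposits held by the non-bank public at commercial banks is -¥608 billion.

-¥608 billion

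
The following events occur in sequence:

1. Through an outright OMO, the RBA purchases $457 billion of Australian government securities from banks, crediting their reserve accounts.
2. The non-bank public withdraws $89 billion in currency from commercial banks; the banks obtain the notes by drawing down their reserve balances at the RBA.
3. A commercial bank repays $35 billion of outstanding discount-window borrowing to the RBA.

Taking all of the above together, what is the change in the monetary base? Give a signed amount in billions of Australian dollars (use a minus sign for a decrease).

RBA balance sheet:
  Assets:      Securities +$457B, Loans to banks −$35B
  Liabilities: Bank reserves +$333B, Currency in circulation +$89B
Commercial banking system:
  Assets:      Reserves at CB +$333B, Securities −$457B
  Liabilities: Checkable deposits −$89B, Borrowings from CB −$35B
Monetary base = currency + reserves: +$89B + (+$333B) = +$422 billion.

+$422 billion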